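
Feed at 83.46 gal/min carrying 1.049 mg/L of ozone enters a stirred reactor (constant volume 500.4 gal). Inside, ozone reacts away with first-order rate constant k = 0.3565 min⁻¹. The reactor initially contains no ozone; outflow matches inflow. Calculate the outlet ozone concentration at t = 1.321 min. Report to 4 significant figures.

0.1669 mg/L

Accumulation = in − out − consumed: V dC/dt = Q C_in − Q C − k V C.
dC/dt = (Q/V) C_in − (Q/V + k) C; effective rate a = Q/V + k = 0.166787 + 0.3565 = 0.523287 min⁻¹.
C_ss = Q C_in/(Q + kV) = 0.334347 mg/L; C(t) = C_ss + (C₀ − C_ss) e^(−a t).
C(1.321) = 0.334347 + (-0.334347)·e^(−0.523287·1.321) = 0.334347 + (-0.334347)·0.500944 = 0.166858 mg/L.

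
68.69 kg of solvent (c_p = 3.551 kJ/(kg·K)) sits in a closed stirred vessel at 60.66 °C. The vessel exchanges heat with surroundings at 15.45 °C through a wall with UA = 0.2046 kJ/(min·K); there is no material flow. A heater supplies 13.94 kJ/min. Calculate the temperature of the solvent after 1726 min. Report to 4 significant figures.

M c_p dT/dt = −UA(T − T_amb) + Q̇.
dT/dt = (T_ss − T)/τ with T_ss = T_amb + Q̇/UA = 15.45 + 13.94/0.2046 = 83.5829 °C, τ = M c_p/UA = 68.69·3.551/0.2046 = 1192.17 min.
Integrating: T(t) = T_ss + (T₀ − T_ss) e^(−t/τ).
T(1726) = 83.5829 + (-22.9229)·0.235092 = 78.1939 °C.

78.19 °C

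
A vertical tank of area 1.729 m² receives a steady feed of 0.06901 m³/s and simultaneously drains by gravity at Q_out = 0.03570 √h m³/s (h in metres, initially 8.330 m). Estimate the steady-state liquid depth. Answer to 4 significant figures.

3.737 m

Unsteady balance on liquid volume: A dh/dt = Q_in − 0.03570 √h. At steady state dh/dt = 0:
Q_in = 0.03570 √h_ss ⇒ √h_ss = 0.06901/0.03570 = 1.93305.
h_ss = 1.93305² = 3.73669 m. (Since h₀ = 8.330 m > h_ss, the level will fall toward this value.)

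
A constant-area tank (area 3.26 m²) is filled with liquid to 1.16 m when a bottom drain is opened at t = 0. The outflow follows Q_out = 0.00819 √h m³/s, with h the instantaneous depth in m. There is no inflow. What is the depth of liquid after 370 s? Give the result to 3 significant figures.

With no inflow, A dh/dt = −0.00819 √h.
∫ h^(−1/2) dh = −(0.00819/A) ∫ dt, giving 2√h = 2√h₀ − (0.00819/A) t.
√h = √1.16 − 0.00819·370/(2·3.26) = 1.0770 − 0.46477 = 0.61226.
h = 0.61226² = 0.37487 m.

0.375 m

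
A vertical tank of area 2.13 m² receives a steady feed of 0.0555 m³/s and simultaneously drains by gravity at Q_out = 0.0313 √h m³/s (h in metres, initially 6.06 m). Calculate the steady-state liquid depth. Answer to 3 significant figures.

A dh/dt = Q_in − 0.0313 √h. Steady state requires inflow = outflow:
Q_in = 0.0313 √h_ss ⇒ √h_ss = 0.0555/0.0313 = 1.7732.
h_ss = 1.7732² = 3.1441 m. (Since h₀ = 6.06 m > h_ss, the level will fall toward this value.)

3.14 m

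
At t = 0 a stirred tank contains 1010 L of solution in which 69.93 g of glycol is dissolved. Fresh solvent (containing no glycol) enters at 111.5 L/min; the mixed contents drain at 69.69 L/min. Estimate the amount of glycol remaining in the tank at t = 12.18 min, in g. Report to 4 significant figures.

Total volume: dV/dt = Q_in − Q_out = 41.8100 L/min, so V(t) = 1010 + 41.8100 t and V(12.18) = 1519.25 L.
Species balance (pure solvent in): dm/dt = −Q_out · m/V(t).
dm/m = −Q_out dt/(V₀ + 41.8100 t); integrating gives ln(m/m₀) = −(Q_out/(Q_in−Q_out)) ln(V/V₀).
m = m₀ (V₀/V)^(Q_out/(Q_in−Q_out)) = 69.93 × (1010/1519.25)^(1.66683) = 35.4099 g.

35.41 g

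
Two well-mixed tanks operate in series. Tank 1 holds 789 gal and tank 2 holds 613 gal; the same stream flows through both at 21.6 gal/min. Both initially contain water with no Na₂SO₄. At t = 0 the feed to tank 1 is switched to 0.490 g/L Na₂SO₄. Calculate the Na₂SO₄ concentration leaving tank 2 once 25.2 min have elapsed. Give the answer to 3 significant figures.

Species balance on tank i: dCᵢ/dt = (Cᵢ₋₁ − Cᵢ)/τᵢ with τᵢ = Vᵢ/Q.
τ₁ = 789/21.6 = 36.528 min; τ₂ = 613/21.6 = 28.380 min.
Tank 1: C₁ = C_in(1 − e^(−t/τ₁)). Tank 2 (τ₁ ≠ τ₂): C₂ = C_in[1 − (τ₁ e^(−t/τ₁) − τ₂ e^(−t/τ₂))/(τ₁ − τ₂)].
At t = 25.2: e^(−t/τ₁) = 0.50163, e^(−t/τ₂) = 0.41149.
C₂ = 0.490·[1 − (36.528·0.50163 − 28.380·0.41149)/(8.1481)] = 0.490·0.18442 = 0.090364 g/L.

0.0904 g/L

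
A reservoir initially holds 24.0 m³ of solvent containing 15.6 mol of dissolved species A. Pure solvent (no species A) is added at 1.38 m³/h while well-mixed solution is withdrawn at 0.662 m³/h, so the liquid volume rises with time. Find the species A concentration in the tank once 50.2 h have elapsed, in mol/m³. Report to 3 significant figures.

0.112 mol/m³

Let m(t) be the amount of species A. Volume: V(t) = V₀ + (Q_in − Q_out) t = 24.0 + 0.71800 t; V(50.2) = 60.044 m³.
No species A enters, so dm/dt = −Q_out · (m/V).
Separate: dm/m = −Q_out dt/V(t) ⇒ ln(m/m₀) = −(Q_out/(Q_in−Q_out)) ln(V/V₀).
m = m₀ (V₀/V)^(Q_out/(Q_in−Q_out)) = 15.6 × (24.0/60.044)^(0.92201) = 6.6978 mol.
C = m/V = 6.6978/60.044 = 0.11155 mol/m³.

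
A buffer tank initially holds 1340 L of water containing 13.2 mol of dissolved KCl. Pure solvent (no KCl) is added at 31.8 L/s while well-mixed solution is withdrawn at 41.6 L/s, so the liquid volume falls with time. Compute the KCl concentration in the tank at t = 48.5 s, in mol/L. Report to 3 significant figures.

Let m(t) be the amount of KCl. Volume: V(t) = V₀ + (Q_in − Q_out) t = 1340 − 9.8000 t; V(48.5) = 864.70 L.
Solute balance: dm/dt = 0 − Q_out C = −Q_out m/V(t).
dm/m = −Q_out dt/(V₀ − 9.8000 t); integrating gives ln(m/m₀) = −(Q_out/(Q_in−Q_out)) ln(V/V₀).
m = m₀ (V₀/V)^(Q_out/(Q_in−Q_out)) = 13.2 × (1340/864.70)^(-4.2449) = 2.0560 mol.
C = m/V = 2.0560/864.70 = 0.0023777 mol/L.

0.00238 mol/L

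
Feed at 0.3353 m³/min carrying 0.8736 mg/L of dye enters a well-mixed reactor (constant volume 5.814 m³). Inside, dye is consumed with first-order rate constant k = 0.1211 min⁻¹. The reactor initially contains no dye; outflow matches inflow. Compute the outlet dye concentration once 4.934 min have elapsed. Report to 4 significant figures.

0.1652 mg/L

V dC/dt = Q(C_in − C) − k V C.
dC/dt = (Q/V) C_in − (Q/V + k) C; effective rate a = Q/V + k = 0.0576711 + 0.1211 = 0.178771 min⁻¹.
C_ss = Q C_in/(Q + kV) = 0.281821 mg/L; C(t) = C_ss + (C₀ − C_ss) e^(−a t).
C(4.934) = 0.281821 + (-0.281821)·e^(−0.178771·4.934) = 0.281821 + (-0.281821)·0.413931 = 0.165167 mg/L.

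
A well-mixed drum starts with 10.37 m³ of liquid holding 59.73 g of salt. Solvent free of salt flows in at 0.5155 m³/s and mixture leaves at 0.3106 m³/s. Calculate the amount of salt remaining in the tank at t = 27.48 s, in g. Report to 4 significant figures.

Total volume: dV/dt = Q_in − Q_out = 0.204900 m³/s, so V(t) = 10.37 + 0.204900 t and V(27.48) = 16.0007 m³.
Species balance (pure solvent in): dm/dt = −Q_out · m/V(t).
Separate: dm/m = −Q_out dt/V(t) ⇒ ln(m/m₀) = −(Q_out/(Q_in−Q_out)) ln(V/V₀).
m = m₀ (V₀/V)^(Q_out/(Q_in−Q_out)) = 59.73 × (10.37/16.0007)^(1.51586) = 30.9504 g.

30.95 g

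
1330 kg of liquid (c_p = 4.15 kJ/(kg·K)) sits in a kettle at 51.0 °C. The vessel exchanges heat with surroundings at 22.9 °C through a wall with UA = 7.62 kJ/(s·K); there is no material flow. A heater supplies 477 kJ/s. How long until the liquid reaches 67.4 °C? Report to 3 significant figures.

Lumped-capacitance energy balance: M c_p dT/dt = UA(T_amb − T) + Q̇.
τ = M c_p/UA = 724.34 s; T_ss = T_amb + Q̇/UA = 22.9 + 477/7.62 = 85.498 °C.
T(t) = T_ss + (T₀ − T_ss)e^(−t/τ); set T = 67.4:
t = −τ ln[(T − T_ss)/(T₀ − T_ss)] = −724.34 · ln(0.52462) = 467.27 s.

467 s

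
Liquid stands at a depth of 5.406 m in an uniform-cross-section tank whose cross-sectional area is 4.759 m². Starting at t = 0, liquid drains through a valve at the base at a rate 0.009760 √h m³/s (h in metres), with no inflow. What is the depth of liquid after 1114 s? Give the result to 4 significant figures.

With no inflow, A dh/dt = −0.009760 √h.
∫ h^(−1/2) dh = −(0.009760/A) ∫ dt, giving 2√h = 2√h₀ − (0.009760/A) t.
√h = √5.406 − 0.009760·1114/(2·4.759) = 2.32508 − 1.14232 = 1.18276.
h = 1.18276² = 1.39891 m.

1.399 m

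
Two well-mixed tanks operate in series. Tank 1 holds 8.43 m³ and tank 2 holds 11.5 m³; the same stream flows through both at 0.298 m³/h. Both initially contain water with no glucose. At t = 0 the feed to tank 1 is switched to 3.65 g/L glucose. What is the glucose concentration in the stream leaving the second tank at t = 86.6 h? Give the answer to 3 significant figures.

Time constants: τᵢ = Vᵢ/Q for each well-mixed tank.
τ₁ = 8.43/0.298 = 28.289 h; τ₂ = 11.5/0.298 = 38.591 h.
Tank 1: C₁ = C_in(1 − e^(−t/τ₁)). Tank 2 (τ₁ ≠ τ₂): C₂ = C_in[1 − (τ₁ e^(−t/τ₁) − τ₂ e^(−t/τ₂))/(τ₁ − τ₂)].
At t = 86.6: e^(−t/τ₁) = 0.046827, e^(−t/τ₂) = 0.10603.
C₂ = 3.65·[1 − (28.289·0.046827 − 38.591·0.10603)/(-10.302)] = 3.65·0.73142 = 2.6697 g/L.

2.67 g/L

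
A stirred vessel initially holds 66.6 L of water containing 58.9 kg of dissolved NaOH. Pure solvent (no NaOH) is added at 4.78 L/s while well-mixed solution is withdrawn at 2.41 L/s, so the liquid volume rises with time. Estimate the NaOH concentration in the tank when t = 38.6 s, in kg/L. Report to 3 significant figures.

0.155 kg/L

Total volume: dV/dt = Q_in − Q_out = 2.3700 L/s, so V(t) = 66.6 + 2.3700 t and V(38.6) = 158.08 L.
No NaOH enters, so dm/dt = −Q_out · (m/V).
Separate: dm/m = −Q_out dt/V(t) ⇒ ln(m/m₀) = −(Q_out/(Q_in−Q_out)) ln(V/V₀).
m = m₀ (V₀/V)^(Q_out/(Q_in−Q_out)) = 58.9 × (66.6/158.08)^(1.0169) = 24.455 kg.
C = m/V = 24.455/158.08 = 0.15470 kg/L.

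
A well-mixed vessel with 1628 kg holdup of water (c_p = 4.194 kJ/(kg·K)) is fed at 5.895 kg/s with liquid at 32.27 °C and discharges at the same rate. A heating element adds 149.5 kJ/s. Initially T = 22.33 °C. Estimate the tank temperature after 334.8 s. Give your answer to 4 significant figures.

33.56 °C

M c_p dT/dt = ṁ c_p (T_in − T) + Q̇.
Rearrange: dT/dt = (T_ss − T)/τ with τ = M/ṁ = 276.166 s and T_ss = T_in + Q̇/(ṁ c_p) = 38.3168 °C.
Solution: T(t) = T_ss + (T₀ − T_ss) e^(−t/τ).
T(334.8) = 38.3168 + (-15.9868)·e^(−334.8/276.166) = 38.3168 + (-15.9868)·0.297508 = 33.5606 °C.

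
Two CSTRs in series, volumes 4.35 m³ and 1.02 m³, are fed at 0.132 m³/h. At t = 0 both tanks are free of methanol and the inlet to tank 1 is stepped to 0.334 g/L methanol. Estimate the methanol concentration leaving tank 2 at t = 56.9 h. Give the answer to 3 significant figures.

Time constants: τᵢ = Vᵢ/Q for each well-mixed tank.
τ₁ = 4.35/0.132 = 32.955 h; τ₂ = 1.02/0.132 = 7.7273 h.
Solving the cascade with C₁(0)=C₂(0)=0 gives C₂(t) = C_in[1 − (τ₁ e^(−t/τ₁) − τ₂ e^(−t/τ₂))/(τ₁ − τ₂)].
At t = 56.9: e^(−t/τ₁) = 0.17788, e^(−t/τ₂) = 0.00063396.
C₂ = 0.334·[1 − (32.955·0.17788 − 7.7273·0.00063396)/(25.227)] = 0.334·0.76782 = 0.25645 g/L.

0.256 g/L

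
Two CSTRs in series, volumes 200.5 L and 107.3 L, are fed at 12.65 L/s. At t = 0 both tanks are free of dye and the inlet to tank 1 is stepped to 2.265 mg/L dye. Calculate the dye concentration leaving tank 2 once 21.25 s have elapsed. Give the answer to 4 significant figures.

1.203 mg/L

Time constants: τᵢ = Vᵢ/Q for each well-mixed tank.
τ₁ = 200.5/12.65 = 15.8498 s; τ₂ = 107.3/12.65 = 8.48221 s.
Solving the cascade with C₁(0)=C₂(0)=0 gives C₂(t) = C_in[1 − (τ₁ e^(−t/τ₁) − τ₂ e^(−t/τ₂))/(τ₁ − τ₂)].
At t = 21.25: e^(−t/τ₁) = 0.261660, e^(−t/τ₂) = 0.0816558.
C₂ = 2.265·[1 − (15.8498·0.261660 − 8.48221·0.0816558)/(7.36759)] = 2.265·0.531104 = 1.20295 mg/L.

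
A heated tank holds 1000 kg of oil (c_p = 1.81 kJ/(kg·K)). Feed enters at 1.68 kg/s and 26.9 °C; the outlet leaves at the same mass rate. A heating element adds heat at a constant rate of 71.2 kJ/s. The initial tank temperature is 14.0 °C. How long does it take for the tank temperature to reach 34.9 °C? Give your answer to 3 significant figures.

Unsteady energy balance on the tank contents: M c_p dT/dt = ṁ c_p (T_in − T) + 71.2.
τ = M/ṁ = 595.24 s; T_ss = T_in + Q̇/(ṁ c_p) = 50.315 °C.
T(t) = T_ss + (T₀ − T_ss) e^(−t/τ). Set T = 34.9:
e^(−t/τ) = (34.9 − 50.315)/(14.0 − 50.315) = 0.42448
t = −595.24 · ln(0.42448) = 510.06 s.

510 s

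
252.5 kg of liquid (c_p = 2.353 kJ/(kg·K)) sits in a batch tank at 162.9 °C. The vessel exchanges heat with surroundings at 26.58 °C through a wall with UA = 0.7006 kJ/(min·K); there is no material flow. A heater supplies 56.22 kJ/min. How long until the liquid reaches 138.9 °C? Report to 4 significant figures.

473.7 min

Heat balance on the well-mixed liquid: M c_p dT/dt = −UA(T − T_amb) + Q̇.
τ = M c_p/UA = 848.034 min; T_ss = T_amb + Q̇/UA = 26.58 + 56.22/0.7006 = 106.826 °C.
T(t) = T_ss + (T₀ − T_ss)e^(−t/τ); set T = 138.9:
t = −τ ln[(T − T_ss)/(T₀ − T_ss)] = −848.034 · ln(0.571998) = 473.729 min.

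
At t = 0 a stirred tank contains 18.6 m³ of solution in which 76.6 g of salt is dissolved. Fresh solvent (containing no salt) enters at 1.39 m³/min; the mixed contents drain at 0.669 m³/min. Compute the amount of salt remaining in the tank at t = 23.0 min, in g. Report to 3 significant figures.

Total volume: dV/dt = Q_in − Q_out = 0.72100 m³/min, so V(t) = 18.6 + 0.72100 t and V(23.0) = 35.183 m³.
No salt enters, so dm/dt = −Q_out · (m/V).
dm/m = −Q_out dt/(V₀ + 0.72100 t); integrating gives ln(m/m₀) = −(Q_out/(Q_in−Q_out)) ln(V/V₀).
m = m₀ (V₀/V)^(Q_out/(Q_in−Q_out)) = 76.6 × (18.6/35.183)^(0.92788) = 42.401 g.

42.4 g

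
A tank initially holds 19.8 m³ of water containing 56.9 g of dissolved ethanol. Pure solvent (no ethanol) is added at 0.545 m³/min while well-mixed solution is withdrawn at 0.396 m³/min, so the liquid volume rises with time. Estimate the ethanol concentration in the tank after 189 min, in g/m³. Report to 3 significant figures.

Let m(t) be the amount of ethanol. Volume: V(t) = V₀ + (Q_in − Q_out) t = 19.8 + 0.14900 t; V(189) = 47.961 m³.
Species balance (pure solvent in): dm/dt = −Q_out · m/V(t).
Separate: dm/m = −Q_out dt/V(t) ⇒ ln(m/m₀) = −(Q_out/(Q_in−Q_out)) ln(V/V₀).
m = m₀ (V₀/V)^(Q_out/(Q_in−Q_out)) = 56.9 × (19.8/47.961)^(2.6577) = 5.4195 g.
C = m/V = 5.4195/47.961 = 0.11300 g/m³.

0.113 g/m³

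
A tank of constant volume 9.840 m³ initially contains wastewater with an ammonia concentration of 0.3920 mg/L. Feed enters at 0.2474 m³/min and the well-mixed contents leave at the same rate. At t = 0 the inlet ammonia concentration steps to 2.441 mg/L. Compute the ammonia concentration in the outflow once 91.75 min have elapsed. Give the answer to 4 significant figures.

2.237 mg/L

Accumulation = in − out for the solute gives V dC/dt = Q(C_in − C).
Time constant τ = V/Q = 9.840/0.2474 = 39.7736 min.
Integrating: C(t) = C_in + (C₀ − C_in) e^(−t/τ).
C(91.75) = 2.441 + (0.3920 − 2.441)·e^(−91.75/39.7736) = 2.441 + (-2.04900)·0.0995790 = 2.23696 mg/L.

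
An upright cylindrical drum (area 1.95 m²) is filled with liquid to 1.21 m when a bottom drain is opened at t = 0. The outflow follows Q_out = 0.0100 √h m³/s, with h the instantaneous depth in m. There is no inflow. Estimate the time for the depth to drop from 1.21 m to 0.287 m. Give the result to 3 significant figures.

With no inflow, A dh/dt = −0.0100 √h.
This is separable: 2 d(√h)/dt = −0.0100/A, so √h = √h₀ − (0.0100/(2A)) t.
t = 2A(√h₀ − √h)/0.0100 = 2·1.95·(√1.21 − √0.287)/0.0100
  = 3.9000 × (1.1000 − 0.53572) / 0.0100 = 220.07 s.

220 s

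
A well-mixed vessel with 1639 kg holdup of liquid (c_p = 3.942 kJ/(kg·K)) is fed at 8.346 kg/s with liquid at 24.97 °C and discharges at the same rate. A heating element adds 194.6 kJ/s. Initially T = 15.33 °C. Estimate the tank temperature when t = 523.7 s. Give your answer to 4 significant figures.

29.80 °C

M c_p dT/dt = ṁ c_p (T_in − T) + Q̇.
τ = M/ṁ = 196.382 s; T_ss = T_in + Q̇/(ṁ c_p) = 24.97 + 194.6/(8.346·3.942) = 30.8849 °C.
Solution: T(t) = T_ss + (T₀ − T_ss) e^(−t/τ).
T(523.7) = 30.8849 + (-15.5549)·e^(−523.7/196.382) = 30.8849 + (-15.5549)·0.0694778 = 29.8042 °C.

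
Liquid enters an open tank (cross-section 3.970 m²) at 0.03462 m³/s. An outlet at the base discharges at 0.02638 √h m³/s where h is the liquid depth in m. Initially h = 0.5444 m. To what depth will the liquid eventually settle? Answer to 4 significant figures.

1.722 m

A dh/dt = Q_in − 0.02638 √h. Steady state requires inflow = outflow:
Q_in = 0.02638 √h_ss ⇒ √h_ss = 0.03462/0.02638 = 1.31236.
h_ss = 1.31236² = 1.72228 m. (Since h₀ = 0.5444 m < h_ss, the level will rise toward this value.)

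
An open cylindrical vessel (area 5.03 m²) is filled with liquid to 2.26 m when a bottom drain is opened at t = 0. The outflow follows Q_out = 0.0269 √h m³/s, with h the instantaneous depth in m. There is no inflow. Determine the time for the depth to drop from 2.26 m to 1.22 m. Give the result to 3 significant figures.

149 s

Volume balance on the tank: A dh/dt = −0.0269 √h.
∫ h^(−1/2) dh = −(0.0269/A) ∫ dt, giving 2√h = 2√h₀ − (0.0269/A) t.
t = 2A(√h₀ − √h)/0.0269 = 2·5.03·(√2.26 − √1.22)/0.0269
  = 10.060 × (1.5033 − 1.1045) / 0.0269 = 149.14 s.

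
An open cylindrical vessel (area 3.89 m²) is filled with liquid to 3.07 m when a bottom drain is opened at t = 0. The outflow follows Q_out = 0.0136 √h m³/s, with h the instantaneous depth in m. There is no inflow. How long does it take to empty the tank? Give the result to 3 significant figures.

1000 s

Accumulation of liquid (constant cross-section A): A dh/dt = −0.0136 √h.
∫ h^(−1/2) dh = −(0.0136/A) ∫ dt, giving 2√h = 2√h₀ − (0.0136/A) t.
Set h = 0: 2√h₀ = (0.0136/A) t_empty ⇒ t_empty = 2A√h₀/0.0136.
t_empty = 2·3.89·√3.07/0.0136 = 7.7800·1.7521/0.0136 = 1002.3 s.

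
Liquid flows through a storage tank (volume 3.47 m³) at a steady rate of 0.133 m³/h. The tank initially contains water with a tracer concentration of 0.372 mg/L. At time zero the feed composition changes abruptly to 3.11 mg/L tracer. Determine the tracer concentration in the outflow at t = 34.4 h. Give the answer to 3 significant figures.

2.38 mg/L

Accumulation = in − out for the solute gives V dC/dt = Q(C_in − C).
So dC/dt = (C_in − C)/τ with τ = V/Q = 3.47/0.133 = 26.090 h.
Solution: C(t) = C_in + (C₀ − C_in) e^(−t/τ).
C(34.4) = 3.11 + (0.372 − 3.11)·e^(−34.4/26.090) = 3.11 + (-2.7380)·0.26754 = 2.3775 mg/L.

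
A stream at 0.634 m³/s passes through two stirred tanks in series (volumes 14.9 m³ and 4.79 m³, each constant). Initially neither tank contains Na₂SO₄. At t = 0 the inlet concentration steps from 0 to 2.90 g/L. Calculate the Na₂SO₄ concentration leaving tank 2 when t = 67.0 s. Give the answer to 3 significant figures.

Species balance on tank i: dCᵢ/dt = (Cᵢ₋₁ − Cᵢ)/τᵢ with τᵢ = Vᵢ/Q.
τ₁ = 14.9/0.634 = 23.502 s; τ₂ = 4.79/0.634 = 7.5552 s.
Solving the cascade with C₁(0)=C₂(0)=0 gives C₂(t) = C_in[1 − (τ₁ e^(−t/τ₁) − τ₂ e^(−t/τ₂))/(τ₁ − τ₂)].
At t = 67.0: e^(−t/τ₁) = 0.057794, e^(−t/τ₂) = 0.00014082.
C₂ = 2.90·[1 − (23.502·0.057794 − 7.5552·0.00014082)/(15.946)] = 2.90·0.91489 = 2.6532 g/L.

2.65 g/L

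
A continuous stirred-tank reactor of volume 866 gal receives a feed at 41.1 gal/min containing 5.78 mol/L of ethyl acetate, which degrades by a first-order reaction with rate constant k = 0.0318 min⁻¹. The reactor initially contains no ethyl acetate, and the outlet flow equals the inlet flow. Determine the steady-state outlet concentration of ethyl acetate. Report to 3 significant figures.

Species balance: V dC/dt = Q C_in − Q C − k V C.
At steady state: 0 = Q C_in − (Q + kV) C_ss, so C_ss = Q C_in/(Q + kV).
C_ss = 41.1·5.78/(41.1 + 0.0318·866) = 237.56/68.639 = 3.4610 mol/L.

3.46 mol/L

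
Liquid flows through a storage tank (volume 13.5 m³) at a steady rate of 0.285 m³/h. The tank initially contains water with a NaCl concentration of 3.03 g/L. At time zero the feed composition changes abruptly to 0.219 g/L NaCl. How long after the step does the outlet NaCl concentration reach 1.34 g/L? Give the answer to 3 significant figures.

Species balance: V dC/dt = Q(C_in − C) ⇒ τ = V/Q = 47.368 h.
C(t) = C_in + (C₀ − C_in) e^(−t/τ). Set C = 1.34 and solve for t:
e^(−t/τ) = (C − C_in)/(C₀ − C_in) = (1.34 − 0.219)/(3.03 − 0.219) = 0.39879
t = −τ ln(…) = 47.368 × 0.91932 = 43.547 h.

43.5 h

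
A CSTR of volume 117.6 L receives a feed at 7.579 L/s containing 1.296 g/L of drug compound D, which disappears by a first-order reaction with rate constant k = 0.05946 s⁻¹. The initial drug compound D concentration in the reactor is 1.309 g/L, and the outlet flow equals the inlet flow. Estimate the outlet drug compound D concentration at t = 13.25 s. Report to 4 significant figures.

Accumulation = in − out − consumed: V dC/dt = Q C_in − Q C − k V C.
dC/dt = (Q/V) C_in − (Q/V + k) C; effective rate a = Q/V + k = 0.0644473 + 0.05946 = 0.123907 s⁻¹.
C_ss = Q C_in/(Q + kV) = 0.674082 g/L; C(t) = C_ss + (C₀ − C_ss) e^(−a t).
C(13.25) = 0.674082 + (0.634918)·e^(−0.123907·13.25) = 0.674082 + (0.634918)·0.193637 = 0.797025 g/L.

0.7970 g/L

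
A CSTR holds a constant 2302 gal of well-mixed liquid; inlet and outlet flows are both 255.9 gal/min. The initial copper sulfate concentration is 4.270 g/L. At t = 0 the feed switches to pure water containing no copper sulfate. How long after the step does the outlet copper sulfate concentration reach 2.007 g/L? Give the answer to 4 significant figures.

6.792 min

Species balance: V dC/dt = Q(C_in − C) ⇒ τ = V/Q = 8.99570 min.
C(t) = C_in + (C₀ − C_in) e^(−t/τ). Set C = 2.007 and solve for t:
e^(−t/τ) = (C − C_in)/(C₀ − C_in) = (2.007 − 0)/(4.270 − 0) = 0.470023
t = −τ ln(…) = 8.99570 × 0.754973 = 6.79151 min.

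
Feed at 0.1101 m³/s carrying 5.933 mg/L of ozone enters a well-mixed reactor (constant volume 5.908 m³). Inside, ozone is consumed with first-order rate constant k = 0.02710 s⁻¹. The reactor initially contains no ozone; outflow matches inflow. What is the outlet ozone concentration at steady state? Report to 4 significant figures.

2.417 mg/L

V dC/dt = Q(C_in − C) − k V C.
Steady state (dC/dt = 0): C_ss = Q C_in/(Q + kV) = C_in/(1 + kV/Q).
C_ss = 0.1101·5.933/(0.1101 + 0.02710·5.908) = 0.653223/0.270207 = 2.41749 mg/L.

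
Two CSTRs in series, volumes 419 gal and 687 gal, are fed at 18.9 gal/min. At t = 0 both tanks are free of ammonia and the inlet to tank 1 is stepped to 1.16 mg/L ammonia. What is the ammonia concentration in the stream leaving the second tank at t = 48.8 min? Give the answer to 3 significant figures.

Time constants: τᵢ = Vᵢ/Q for each well-mixed tank.
τ₁ = 419/18.9 = 22.169 min; τ₂ = 687/18.9 = 36.349 min.
Solving the cascade with C₁(0)=C₂(0)=0 gives C₂(t) = C_in[1 − (τ₁ e^(−t/τ₁) − τ₂ e^(−t/τ₂))/(τ₁ − τ₂)].
At t = 48.8: e^(−t/τ₁) = 0.11067, e^(−t/τ₂) = 0.26118.
C₂ = 1.16·[1 − (22.169·0.11067 − 36.349·0.26118)/(-14.180)] = 1.16·0.50349 = 0.58405 mg/L.

0.584 mg/L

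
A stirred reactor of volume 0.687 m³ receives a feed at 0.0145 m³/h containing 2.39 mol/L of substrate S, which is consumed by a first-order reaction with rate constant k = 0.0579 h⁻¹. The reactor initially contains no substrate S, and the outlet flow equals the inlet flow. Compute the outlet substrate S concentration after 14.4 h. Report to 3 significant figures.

0.434 mol/L

Species balance: V dC/dt = Q C_in − Q C − k V C.
This is linear with rate a = Q/V + k = 0.079006 h⁻¹.
C_ss = Q C_in/(Q + kV) = 0.63848 mol/L; C(t) = C_ss + (C₀ − C_ss) e^(−a t).
C(14.4) = 0.63848 + (-0.63848)·e^(−0.079006·14.4) = 0.63848 + (-0.63848)·0.32056 = 0.43381 mol/L.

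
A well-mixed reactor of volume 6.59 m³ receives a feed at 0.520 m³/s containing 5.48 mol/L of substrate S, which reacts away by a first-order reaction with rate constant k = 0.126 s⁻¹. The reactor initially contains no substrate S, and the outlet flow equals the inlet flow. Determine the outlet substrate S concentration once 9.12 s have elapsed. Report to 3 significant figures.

Species balance: V dC/dt = Q C_in − Q C − k V C.
dC/dt = (Q/V) C_in − (Q/V + k) C; effective rate a = Q/V + k = 0.078907 + 0.126 = 0.20491 s⁻¹.
C_ss = Q C_in/(Q + kV) = 2.1103 mol/L; C(t) = C_ss + (C₀ − C_ss) e^(−a t).
C(9.12) = 2.1103 + (-2.1103)·e^(−0.20491·9.12) = 2.1103 + (-2.1103)·0.15432 = 1.7846 mol/L.

1.78 mol/L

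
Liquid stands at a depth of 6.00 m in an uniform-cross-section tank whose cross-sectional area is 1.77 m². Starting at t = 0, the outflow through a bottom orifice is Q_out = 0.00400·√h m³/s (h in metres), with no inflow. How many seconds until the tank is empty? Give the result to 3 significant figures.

2170 s

A dh/dt = −Q_out = −0.00400 √h.
This is separable: 2 d(√h)/dt = −0.00400/A, so √h = √h₀ − (0.00400/(2A)) t.
Tank is empty when √h = 0: t_empty = 2A√h₀/0.00400.
t_empty = 2·1.77·√6.00/0.00400 = 3.5400·2.4495/0.00400 = 2167.8 s.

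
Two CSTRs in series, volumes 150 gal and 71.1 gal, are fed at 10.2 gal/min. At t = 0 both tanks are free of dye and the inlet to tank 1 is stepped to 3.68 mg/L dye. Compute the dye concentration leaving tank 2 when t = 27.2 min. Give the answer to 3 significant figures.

Time constants: τᵢ = Vᵢ/Q for each well-mixed tank.
τ₁ = 150/10.2 = 14.706 min; τ₂ = 71.1/10.2 = 6.9706 min.
Solving the cascade with C₁(0)=C₂(0)=0 gives C₂(t) = C_in[1 − (τ₁ e^(−t/τ₁) − τ₂ e^(−t/τ₂))/(τ₁ − τ₂)].
At t = 27.2: e^(−t/τ₁) = 0.15730, e^(−t/τ₂) = 0.020199.
C₂ = 3.68·[1 − (14.706·0.15730 − 6.9706·0.020199)/(7.7353)] = 3.68·0.71915 = 2.6465 mg/L.

2.65 mg/L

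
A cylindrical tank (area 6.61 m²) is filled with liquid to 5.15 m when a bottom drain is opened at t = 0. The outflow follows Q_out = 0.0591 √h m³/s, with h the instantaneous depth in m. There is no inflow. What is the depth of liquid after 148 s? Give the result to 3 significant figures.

2.58 m

A dh/dt = −Q_out = −0.0591 √h.
This is separable: 2 d(√h)/dt = −0.0591/A, so √h = √h₀ − (0.0591/(2A)) t.
√h = √5.15 − 0.0591·148/(2·6.61) = 2.2694 − 0.66163 = 1.6077.
h = 1.6077² = 2.5848 m.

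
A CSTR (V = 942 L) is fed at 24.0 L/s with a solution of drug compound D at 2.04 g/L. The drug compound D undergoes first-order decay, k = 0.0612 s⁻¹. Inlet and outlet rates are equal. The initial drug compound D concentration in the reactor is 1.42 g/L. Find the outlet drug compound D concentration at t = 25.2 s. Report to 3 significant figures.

0.692 g/L

Species balance: V dC/dt = Q C_in − Q C − k V C.
This is linear with rate a = Q/V + k = 0.086678 s⁻¹.
C_ss = Q C_in/(Q + kV) = 0.59963 g/L; C(t) = C_ss + (C₀ − C_ss) e^(−a t).
C(25.2) = 0.59963 + (0.82037)·e^(−0.086678·25.2) = 0.59963 + (0.82037)·0.11256 = 0.69197 g/L.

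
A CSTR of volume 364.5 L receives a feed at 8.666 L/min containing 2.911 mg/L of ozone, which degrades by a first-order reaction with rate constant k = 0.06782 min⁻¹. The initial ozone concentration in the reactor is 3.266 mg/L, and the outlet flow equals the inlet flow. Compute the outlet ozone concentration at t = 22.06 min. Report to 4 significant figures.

1.088 mg/L

V dC/dt = Q(C_in − C) − k V C.
This is linear with rate a = Q/V + k = 0.0915950 min⁻¹.
C_ss = Q C_in/(Q + kV) = 0.755599 mg/L; C(t) = C_ss + (C₀ − C_ss) e^(−a t).
C(22.06) = 0.755599 + (2.51040)·e^(−0.0915950·22.06) = 0.755599 + (2.51040)·0.132578 = 1.08842 mg/L.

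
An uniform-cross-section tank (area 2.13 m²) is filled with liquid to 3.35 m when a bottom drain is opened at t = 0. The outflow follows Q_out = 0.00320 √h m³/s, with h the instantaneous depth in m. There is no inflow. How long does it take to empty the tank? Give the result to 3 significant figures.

2440 s

A dh/dt = −Q_out = −0.00320 √h.
This is separable: 2 d(√h)/dt = −0.00320/A, so √h = √h₀ − (0.00320/(2A)) t.
Set h = 0: 2√h₀ = (0.00320/A) t_empty ⇒ t_empty = 2A√h₀/0.00320.
t_empty = 2·2.13·√3.35/0.00320 = 4.2600·1.8303/0.00320 = 2436.6 s.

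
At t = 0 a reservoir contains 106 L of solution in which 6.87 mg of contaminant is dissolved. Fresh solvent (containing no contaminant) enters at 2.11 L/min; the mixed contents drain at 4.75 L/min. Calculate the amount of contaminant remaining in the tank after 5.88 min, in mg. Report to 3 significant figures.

5.17 mg

Let m(t) be the amount of contaminant. Volume: V(t) = V₀ + (Q_in − Q_out) t = 106 − 2.6400 t; V(5.88) = 90.477 L.
No contaminant enters, so dm/dt = −Q_out · (m/V).
dm/m = −Q_out dt/(V₀ − 2.6400 t); integrating gives ln(m/m₀) = −(Q_out/(Q_in−Q_out)) ln(V/V₀).
m = m₀ (V₀/V)^(Q_out/(Q_in−Q_out)) = 6.87 × (106/90.477)^(-1.7992) = 5.1668 mg.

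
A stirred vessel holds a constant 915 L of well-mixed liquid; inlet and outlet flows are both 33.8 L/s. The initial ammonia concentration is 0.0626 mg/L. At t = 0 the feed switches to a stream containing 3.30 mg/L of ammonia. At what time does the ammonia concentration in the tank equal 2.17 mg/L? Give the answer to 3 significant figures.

28.5 s

Transient balance on the dissolved component: V dC/dt = Q(C_in − C), so τ = V/Q = 27.071 s.
C(t) = C_in + (C₀ − C_in) e^(−t/τ). Set C = 2.17 and solve for t:
e^(−t/τ) = (C − C_in)/(C₀ − C_in) = (2.17 − 3.30)/(0.0626 − 3.30) = 0.34905
t = −τ ln(…) = 27.071 × 1.0526 = 28.494 s.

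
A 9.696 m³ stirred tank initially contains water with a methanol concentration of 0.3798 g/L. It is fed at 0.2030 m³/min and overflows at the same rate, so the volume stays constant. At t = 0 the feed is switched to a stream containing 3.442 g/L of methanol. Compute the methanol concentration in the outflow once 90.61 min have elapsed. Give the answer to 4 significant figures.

2.983 g/L

Unsteady species balance (constant V, well mixed): V dC/dt = Q(C_in − C).
Time constant τ = V/Q = 9.696/0.2030 = 47.7635 min.
Integrating: C(t) = C_in + (C₀ − C_in) e^(−t/τ).
C(90.61) = 3.442 + (0.3798 − 3.442)·e^(−90.61/47.7635) = 3.442 + (-3.06220)·0.150010 = 2.98264 g/L.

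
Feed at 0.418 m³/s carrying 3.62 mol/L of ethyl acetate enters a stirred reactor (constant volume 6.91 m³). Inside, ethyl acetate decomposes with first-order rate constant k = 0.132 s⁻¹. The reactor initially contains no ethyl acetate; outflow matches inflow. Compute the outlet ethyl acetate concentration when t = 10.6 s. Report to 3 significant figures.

Species balance: V dC/dt = Q C_in − Q C − k V C.
dC/dt = (Q/V) C_in − (Q/V + k) C; effective rate a = Q/V + k = 0.060492 + 0.132 = 0.19249 s⁻¹.
C_ss = Q C_in/(Q + kV) = 1.1376 mol/L; C(t) = C_ss + (C₀ − C_ss) e^(−a t).
C(10.6) = 1.1376 + (-1.1376)·e^(−0.19249·10.6) = 1.1376 + (-1.1376)·0.12997 = 0.98975 mol/L.

0.990 mol/L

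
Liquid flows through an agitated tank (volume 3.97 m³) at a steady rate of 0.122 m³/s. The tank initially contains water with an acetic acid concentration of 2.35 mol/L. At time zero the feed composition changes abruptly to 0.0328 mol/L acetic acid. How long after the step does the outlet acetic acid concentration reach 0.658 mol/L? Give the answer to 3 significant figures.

Species balance: V dC/dt = Q(C_in − C) ⇒ τ = V/Q = 32.541 s.
C(t) = C_in + (C₀ − C_in) e^(−t/τ). Set C = 0.658 and solve for t:
e^(−t/τ) = (C − C_in)/(C₀ − C_in) = (0.658 − 0.0328)/(2.35 − 0.0328) = 0.26981
t = −τ ln(…) = 32.541 × 1.3100 = 42.630 s.

42.6 s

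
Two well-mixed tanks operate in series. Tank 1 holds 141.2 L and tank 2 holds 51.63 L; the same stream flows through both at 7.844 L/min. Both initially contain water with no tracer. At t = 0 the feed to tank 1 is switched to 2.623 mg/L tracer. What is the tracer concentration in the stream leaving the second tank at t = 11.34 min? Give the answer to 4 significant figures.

0.6906 mg/L

Time constants: τᵢ = Vᵢ/Q for each well-mixed tank.
τ₁ = 141.2/7.844 = 18.0010 min; τ₂ = 51.63/7.844 = 6.58210 min.
Tank 1: C₁ = C_in(1 − e^(−t/τ₁)). Tank 2 (τ₁ ≠ τ₂): C₂ = C_in[1 − (τ₁ e^(−t/τ₁) − τ₂ e^(−t/τ₂))/(τ₁ − τ₂)].
At t = 11.34: e^(−t/τ₁) = 0.532611, e^(−t/τ₂) = 0.178556.
C₂ = 2.623·[1 − (18.0010·0.532611 − 6.58210·0.178556)/(11.4189)] = 2.623·0.263305 = 0.690648 mg/L.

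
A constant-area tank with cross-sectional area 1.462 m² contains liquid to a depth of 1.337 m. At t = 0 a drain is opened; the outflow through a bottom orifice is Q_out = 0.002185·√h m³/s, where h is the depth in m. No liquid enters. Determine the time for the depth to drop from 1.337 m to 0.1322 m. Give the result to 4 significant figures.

With no inflow, A dh/dt = −0.002185 √h.
∫ h^(−1/2) dh = −(0.002185/A) ∫ dt, giving 2√h = 2√h₀ − (0.002185/A) t.
t = 2A(√h₀ − √h)/0.002185 = 2·1.462·(√1.337 − √0.1322)/0.002185
  = 2.92400 × (1.15629 − 0.363593) / 0.002185 = 1060.80 s.

1061 s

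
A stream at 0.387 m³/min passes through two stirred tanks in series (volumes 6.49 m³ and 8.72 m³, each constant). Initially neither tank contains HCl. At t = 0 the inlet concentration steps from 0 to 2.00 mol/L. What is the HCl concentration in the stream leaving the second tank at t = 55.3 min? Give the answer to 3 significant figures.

Time constants: τᵢ = Vᵢ/Q for each well-mixed tank.
τ₁ = 6.49/0.387 = 16.770 min; τ₂ = 8.72/0.387 = 22.532 min.
Solving the cascade with C₁(0)=C₂(0)=0 gives C₂(t) = C_in[1 − (τ₁ e^(−t/τ₁) − τ₂ e^(−t/τ₂))/(τ₁ − τ₂)].
At t = 55.3: e^(−t/τ₁) = 0.036974, e^(−t/τ₂) = 0.085927.
C₂ = 2.00·[1 − (16.770·0.036974 − 22.532·0.085927)/(-5.7623)] = 2.00·0.77160 = 1.5432 mol/L.

1.54 mol/L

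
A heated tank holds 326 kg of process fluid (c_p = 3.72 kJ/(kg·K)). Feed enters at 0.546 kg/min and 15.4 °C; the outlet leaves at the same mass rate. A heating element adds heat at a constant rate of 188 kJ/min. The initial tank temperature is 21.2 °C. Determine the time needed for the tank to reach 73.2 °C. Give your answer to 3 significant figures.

M c_p dT/dt = ṁ c_p (T_in − T) + Q̇.
τ = M/ṁ = 597.07 min; T_ss = T_in + Q̇/(ṁ c_p) = 107.96 °C.
T(t) = T_ss + (T₀ − T_ss) e^(−t/τ). Set T = 73.2:
e^(−t/τ) = (73.2 − 107.96)/(21.2 − 107.96) = 0.40064
t = −597.07 · ln(0.40064) = 546.13 min.

546 min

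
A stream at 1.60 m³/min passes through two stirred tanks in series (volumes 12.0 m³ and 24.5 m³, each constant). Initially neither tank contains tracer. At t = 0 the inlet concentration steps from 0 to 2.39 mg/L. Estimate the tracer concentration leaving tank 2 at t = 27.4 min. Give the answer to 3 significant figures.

1.67 mg/L

Time constants: τᵢ = Vᵢ/Q for each well-mixed tank.
τ₁ = 12.0/1.60 = 7.5000 min; τ₂ = 24.5/1.60 = 15.312 min.
Solving the cascade with C₁(0)=C₂(0)=0 gives C₂(t) = C_in[1 − (τ₁ e^(−t/τ₁) − τ₂ e^(−t/τ₂))/(τ₁ − τ₂)].
At t = 27.4: e^(−t/τ₁) = 0.025905, e^(−t/τ₂) = 0.16706.
C₂ = 2.39·[1 − (7.5000·0.025905 − 15.312·0.16706)/(-7.8125)] = 2.39·0.69743 = 1.6668 mg/L.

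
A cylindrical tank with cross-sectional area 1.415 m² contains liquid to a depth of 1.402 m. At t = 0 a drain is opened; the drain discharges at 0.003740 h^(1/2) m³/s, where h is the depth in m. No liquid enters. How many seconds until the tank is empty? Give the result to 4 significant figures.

Mass balance (ρ constant): A dh/dt = −0.003740 √h.
Separate and integrate: 2(√h − √h₀) = −(0.003740/A) t.
Set h = 0: 2√h₀ = (0.003740/A) t_empty ⇒ t_empty = 2A√h₀/0.003740.
t_empty = 2·1.415·√1.402/0.003740 = 2.83000·1.18406/0.003740 = 895.960 s.

896.0 s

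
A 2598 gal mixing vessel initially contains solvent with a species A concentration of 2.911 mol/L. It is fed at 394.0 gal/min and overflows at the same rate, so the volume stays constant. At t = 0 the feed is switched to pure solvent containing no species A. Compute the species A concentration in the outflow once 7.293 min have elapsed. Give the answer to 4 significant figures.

Accumulation = in − out for the solute gives V dC/dt = Q(C_in − C).
Rewrite as dC/dt + C/τ = C_in/τ, τ = V/Q = 6.59391 min.
C approaches C_in exponentially: C(t) = C_in + (C₀ − C_in) e^(−t/τ).
C(7.293) = 0 + (2.911 − 0)·e^(−7.293/6.59391) = 0 + (2.91100)·0.330873 = 0.963171 mol/L.

0.9632 mol/L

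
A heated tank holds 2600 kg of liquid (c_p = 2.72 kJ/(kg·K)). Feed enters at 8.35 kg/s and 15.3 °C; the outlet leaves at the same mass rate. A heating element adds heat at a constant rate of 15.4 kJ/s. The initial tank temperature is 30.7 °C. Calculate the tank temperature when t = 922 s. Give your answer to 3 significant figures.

M c_p dT/dt = ṁ c_p (T_in − T) + Q̇.
τ = M/ṁ = 311.38 s; T_ss = T_in + Q̇/(ṁ c_p) = 15.3 + 15.4/(8.35·2.72) = 15.978 °C.
T approaches T_ss exponentially: T(t) = T_ss + (T₀ − T_ss) e^(−t/τ).
T(922) = 15.978 + (14.722)·e^(−922/311.38) = 15.978 + (14.722)·0.051765 = 16.740 °C.

16.7 °C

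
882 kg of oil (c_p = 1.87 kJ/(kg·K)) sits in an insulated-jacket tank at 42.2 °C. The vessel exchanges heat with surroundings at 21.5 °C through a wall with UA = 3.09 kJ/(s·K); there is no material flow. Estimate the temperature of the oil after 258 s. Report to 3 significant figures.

M c_p dT/dt = −UA(T − T_amb).
dT/dt = (T_ss − T)/τ with T_ss = T_amb = 21.500 °C, τ = M c_p/UA = 882·1.87/3.09 = 533.77 s.
T approaches T_ss exponentially: T(t) = T_ss + (T₀ − T_ss) e^(−t/τ).
T(258) = 21.500 + (20.700)·0.61671 = 34.266 °C.

34.3 °C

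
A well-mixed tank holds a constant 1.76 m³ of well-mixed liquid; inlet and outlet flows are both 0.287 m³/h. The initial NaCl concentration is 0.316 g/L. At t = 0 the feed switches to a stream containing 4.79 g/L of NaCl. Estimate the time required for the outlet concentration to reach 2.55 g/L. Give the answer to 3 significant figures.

4.24 h

Mass balance on the solute (V constant): V dC/dt = Q(C_in − C), so τ = V/Q = 6.1324 h.
C(t) = C_in + (C₀ − C_in) e^(−t/τ). Set C = 2.55 and solve for t:
e^(−t/τ) = (C − C_in)/(C₀ − C_in) = (2.55 − 4.79)/(0.316 − 4.79) = 0.50067
t = −τ ln(…) = 6.1324 × 0.69181 = 4.2424 h.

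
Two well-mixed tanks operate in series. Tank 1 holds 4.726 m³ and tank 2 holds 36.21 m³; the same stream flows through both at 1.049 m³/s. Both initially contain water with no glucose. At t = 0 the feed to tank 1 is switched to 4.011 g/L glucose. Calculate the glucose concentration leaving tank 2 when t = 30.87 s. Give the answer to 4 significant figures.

Species balance on tank i: dCᵢ/dt = (Cᵢ₋₁ − Cᵢ)/τᵢ with τᵢ = Vᵢ/Q.
τ₁ = 4.726/1.049 = 4.50524 s; τ₂ = 36.21/1.049 = 34.5186 s.
Tank 1: C₁ = C_in(1 − e^(−t/τ₁)). Tank 2 (τ₁ ≠ τ₂): C₂ = C_in[1 − (τ₁ e^(−t/τ₁) − τ₂ e^(−t/τ₂))/(τ₁ − τ₂)].
At t = 30.87: e^(−t/τ₁) = 0.00105732, e^(−t/τ₂) = 0.408893.
C₂ = 4.011·[1 − (4.50524·0.00105732 − 34.5186·0.408893)/(-30.0133)] = 4.011·0.529887 = 2.12538 g/L.

2.125 g/L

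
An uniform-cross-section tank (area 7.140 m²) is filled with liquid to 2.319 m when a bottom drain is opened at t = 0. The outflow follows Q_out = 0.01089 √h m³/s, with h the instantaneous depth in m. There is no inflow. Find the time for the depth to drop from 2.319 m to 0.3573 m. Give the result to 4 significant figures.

A dh/dt = −Q_out = −0.01089 √h.
This is separable: 2 d(√h)/dt = −0.01089/A, so √h = √h₀ − (0.01089/(2A)) t.
t = 2A(√h₀ − √h)/0.01089 = 2·7.140·(√2.319 − √0.3573)/0.01089
  = 14.2800 × (1.52283 − 0.597746) / 0.01089 = 1213.05 s.

1213 s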